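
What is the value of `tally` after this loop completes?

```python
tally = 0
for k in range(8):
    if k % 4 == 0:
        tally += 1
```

Count numbers divisible by 4 in range(8)
`tally` takes the values: 0 → 1 → 2

Answer: 2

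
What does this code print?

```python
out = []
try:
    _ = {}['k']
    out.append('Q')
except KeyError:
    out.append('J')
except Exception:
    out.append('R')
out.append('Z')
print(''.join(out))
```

Execution trace: 'J' (except KeyError) → 'Z' (after the try/except). Output: JZ

Answer: JZ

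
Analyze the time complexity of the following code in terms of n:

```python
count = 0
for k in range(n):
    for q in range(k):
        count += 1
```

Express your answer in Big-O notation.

Each loop level contributes: n × n. Multiplying the contributions gives O(n^2).

Answer: O(n^2)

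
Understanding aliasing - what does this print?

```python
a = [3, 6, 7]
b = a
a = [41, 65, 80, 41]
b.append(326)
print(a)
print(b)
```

Key concept: rebinding vs mutation: a is rebound to a new list, b still points at the original.
Step by step:
`a = [3, 6, 7]` → a = [3, 6, 7]
`b = a` → b = [3, 6, 7] (same object as a)
`a = [41, 65, 80, 41]` → a = [41, 65, 80, 41]
`b.append(326)` → b = [3, 6, 7, 326]
`print(a)` → prints [41, 65, 80, 41]
`print(b)` → prints [3, 6, 7, 326]

Answer:
[41, 65, 80, 41]
[3, 6, 7, 326]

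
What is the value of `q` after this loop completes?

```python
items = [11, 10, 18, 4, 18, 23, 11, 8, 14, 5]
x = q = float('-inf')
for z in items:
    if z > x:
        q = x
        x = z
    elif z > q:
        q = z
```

Second largest (with repeats) in [11, 10, 18, 4, 18, 23, 11, 8, 14, 5]
`q` takes the values: -inf → 10 → 11 → 18

Answer: 18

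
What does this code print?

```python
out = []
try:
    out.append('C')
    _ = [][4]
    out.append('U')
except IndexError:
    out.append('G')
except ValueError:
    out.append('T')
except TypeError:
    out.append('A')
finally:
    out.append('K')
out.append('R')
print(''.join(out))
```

Execution trace: 'C' (try body) → 'G' (except IndexError) → 'K' (finally) → 'R' (after the try/except). Output: CGKR

Answer: CGKR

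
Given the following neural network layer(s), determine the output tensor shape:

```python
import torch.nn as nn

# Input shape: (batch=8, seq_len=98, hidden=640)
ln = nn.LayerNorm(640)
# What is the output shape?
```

Input: (8, 98, 640) -> Output: (8, 98, 640)

Answer: (8, 98, 640)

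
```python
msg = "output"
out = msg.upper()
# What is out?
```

Trace:
`msg = "output"` → msg = 'output'
`out = msg.upper()` → out = 'OUTPUT'
So out = 'OUTPUT'

Answer: 'OUTPUT'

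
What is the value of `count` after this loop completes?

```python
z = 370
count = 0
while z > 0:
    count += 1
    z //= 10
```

Count digits by repeated division by 10
`count` takes the values: 0 → 1 → 2 → 3

Answer: 3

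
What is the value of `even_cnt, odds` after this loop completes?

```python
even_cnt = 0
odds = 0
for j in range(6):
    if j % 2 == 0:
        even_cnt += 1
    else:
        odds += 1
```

Count evens and odds in range(6)
`even_cnt, odds` takes the values: (0, 0) → (1, 0) → (1, 1) → (2, 1) → (2, 2) → (3, 2) → (3, 3)

Answer: 3, 3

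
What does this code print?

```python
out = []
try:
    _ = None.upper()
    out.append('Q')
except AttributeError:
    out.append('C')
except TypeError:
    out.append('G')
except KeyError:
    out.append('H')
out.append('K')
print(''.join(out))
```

Execution trace: 'C' (except AttributeError) → 'K' (after the try/except). Output: CK

Answer: CK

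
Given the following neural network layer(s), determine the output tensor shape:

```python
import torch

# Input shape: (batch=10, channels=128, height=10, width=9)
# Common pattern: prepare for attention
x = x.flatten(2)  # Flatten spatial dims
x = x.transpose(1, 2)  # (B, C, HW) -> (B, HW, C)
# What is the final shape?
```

Input: (10, 128, 10, 9) -> after flatten(2): (10, 128, 90) -> Output: (10, 90, 128)

Answer: (10, 90, 128)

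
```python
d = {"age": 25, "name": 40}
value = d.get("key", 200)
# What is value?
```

Trace:
`d = {"age": 25, "name": 40}` → d = {'age': 25, 'name': 40}
`value = d.get("key", 200)` → value = 200
So value = 200

Answer: 200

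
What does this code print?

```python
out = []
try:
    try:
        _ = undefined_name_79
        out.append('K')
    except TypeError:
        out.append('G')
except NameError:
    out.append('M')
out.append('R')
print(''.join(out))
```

Execution trace: 'M' (outer except NameError) → 'R' (after the try/except). Output: MR

Answer: MR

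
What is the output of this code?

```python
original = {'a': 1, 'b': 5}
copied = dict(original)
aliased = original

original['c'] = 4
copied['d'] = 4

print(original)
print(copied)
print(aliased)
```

Key concept: dict() creates copy, assignment creates alias.
Step by step:
`original = {'a': 1, 'b': 5}` → original = {'a': 1, 'b': 5}
`copied = dict(original)` → copied = {'a': 1, 'b': 5}
`aliased = original` → aliased = {'a': 1, 'b': 5} (same object as original)
`original['c'] = 4` → original = {'a': 1, 'b': 5, 'c': 4} (same object as aliased); aliased = {'a': 1, 'b': 5, 'c': 4} (same object as original)
`copied['d'] = 4` → copied = {'a': 1, 'b': 5, 'd': 4}
`print(original)` → prints {'a': 1, 'b': 5, 'c': 4}
`print(copied)` → prints {'a': 1, 'b': 5, 'd': 4}
`print(aliased)` → prints {'a': 1, 'b': 5, 'c': 4}

Answer:
{'a': 1, 'b': 5, 'c': 4}
{'a': 1, 'b': 5, 'd': 4}
{'a': 1, 'b': 5, 'c': 4}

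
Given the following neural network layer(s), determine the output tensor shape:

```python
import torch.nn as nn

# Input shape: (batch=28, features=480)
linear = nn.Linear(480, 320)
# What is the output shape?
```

Input: (28, 480) -> Output: (28, 320)

Answer: (28, 320)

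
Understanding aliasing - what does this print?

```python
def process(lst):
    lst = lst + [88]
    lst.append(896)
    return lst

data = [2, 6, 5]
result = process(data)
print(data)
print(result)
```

Key concept: rebinding parameter vs mutation.
Step by step:
`data = [2, 6, 5]` → data = [2, 6, 5]
`result = process(data)` → result = [2, 6, 5, 88, 896]
`print(data)` → prints [2, 6, 5]
`print(result)` → prints [2, 6, 5, 88, 896]

Answer:
[2, 6, 5]
[2, 6, 5, 88, 896]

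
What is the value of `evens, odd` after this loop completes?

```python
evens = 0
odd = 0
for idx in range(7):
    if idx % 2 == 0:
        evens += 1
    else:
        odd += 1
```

Count evens and odds in range(7)
`evens, odd` takes the values: (0, 0) → (1, 0) → (1, 1) → (2, 1) → (2, 2) → (3, 2) → (3, 3) → (4, 3)

Answer: 4, 3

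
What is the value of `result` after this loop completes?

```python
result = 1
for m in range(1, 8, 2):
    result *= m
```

Product of 1, 3, 5, ... up to 7
`result` takes the values: 1 → 3 → 15 → 105

Answer: 105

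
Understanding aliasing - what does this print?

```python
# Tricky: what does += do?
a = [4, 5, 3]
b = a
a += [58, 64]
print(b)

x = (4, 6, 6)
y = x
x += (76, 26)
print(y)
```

Key concept: += behavior differs for mutable vs immutable.
Step by step:
`a = [4, 5, 3]` → a = [4, 5, 3]
`b = a` → b = [4, 5, 3] (same object as a)
`a += [58, 64]` → a = [4, 5, 3, 58, 64] (same object as b); b = [4, 5, 3, 58, 64] (same object as a)
`print(b)` → prints [4, 5, 3, 58, 64]
`x = (4, 6, 6)` → x = (4, 6, 6)
`y = x` → y = (4, 6, 6)
`x += (76, 26)` → x = (4, 6, 6, 76, 26)
`print(y)` → prints (4, 6, 6)

Answer:
[4, 5, 3, 58, 64]
(4, 6, 6)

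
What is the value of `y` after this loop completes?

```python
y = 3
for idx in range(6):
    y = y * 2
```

Multiply by 2, 6 times: 3 * 2^6 = 192
`y` takes the values: 3 → 6 → 12 → 24 → 48 → 96 → 192

Answer: 192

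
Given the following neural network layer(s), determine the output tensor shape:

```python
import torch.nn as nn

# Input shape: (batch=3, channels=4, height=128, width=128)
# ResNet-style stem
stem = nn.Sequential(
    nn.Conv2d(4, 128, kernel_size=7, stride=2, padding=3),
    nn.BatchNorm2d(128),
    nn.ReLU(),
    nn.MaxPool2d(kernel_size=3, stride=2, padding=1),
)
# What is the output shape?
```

Input: (3, 4, 128, 128) -> after Conv2d 7x7 stride=2: (3, 128, 64, 64) -> Output: (3, 128, 32, 32)

Answer: (3, 128, 32, 32)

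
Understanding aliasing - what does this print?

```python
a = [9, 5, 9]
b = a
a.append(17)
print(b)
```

Key concept: basic list aliasing.
Step by step:
`a = [9, 5, 9]` → a = [9, 5, 9]
`b = a` → b = [9, 5, 9] (same object as a)
`a.append(17)` → a = [9, 5, 9, 17] (same object as b); b = [9, 5, 9, 17] (same object as a)
`print(b)` → prints [9, 5, 9, 17]

Answer: [9, 5, 9, 17]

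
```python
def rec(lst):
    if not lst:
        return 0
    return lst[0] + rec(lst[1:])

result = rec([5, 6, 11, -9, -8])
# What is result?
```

5 + 6 + 11 + (-9) + (-8) + 0 = 5

Answer: 5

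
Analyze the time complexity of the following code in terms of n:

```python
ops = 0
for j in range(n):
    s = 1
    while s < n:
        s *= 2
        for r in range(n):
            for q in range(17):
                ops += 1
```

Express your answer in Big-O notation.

Each loop level contributes: n × log n × n × 1. Multiplying the contributions gives O(n^2 log n).

Answer: O(n^2 log n)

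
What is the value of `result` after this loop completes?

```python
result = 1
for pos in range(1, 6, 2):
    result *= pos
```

Product of 1, 3, 5, ... up to 5
`result` takes the values: 1 → 3 → 15

Answer: 15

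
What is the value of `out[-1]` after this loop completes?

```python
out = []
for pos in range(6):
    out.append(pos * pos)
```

Last element of squares 0 to 5
`out` takes the values: [] → [0] → [0, 1] → [0, 1, 4] → [0, 1, 4, 9] → [0, 1, 4, 9, 16] → [0, 1, 4, 9, 16, 25]
So `out[-1]` = 25

Answer: 25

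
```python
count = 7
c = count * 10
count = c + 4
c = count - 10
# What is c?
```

Trace:
`count = 7` → count = 7
`c = count * 10` → c = 70
`count = c + 4` → count = 74
`c = count - 10` → c = 64
So c = 64

Answer: 64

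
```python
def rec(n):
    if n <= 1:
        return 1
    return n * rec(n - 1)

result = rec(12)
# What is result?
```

rec(12) = 12 * 11 * 10 * 9 * 8 * 7 * 6 * 5 * 4 * 3 * 2 * 1 = 479001600

Answer: 479001600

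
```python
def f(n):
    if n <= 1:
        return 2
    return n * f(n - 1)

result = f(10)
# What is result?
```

f(10) = 10 * 9 * 8 * 7 * 6 * 5 * 4 * 3 * 2 * 2 = 7257600

Answer: 7257600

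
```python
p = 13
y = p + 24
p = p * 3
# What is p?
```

Trace:
`p = 13` → p = 13
`y = p + 24` → y = 37
`p = p * 3` → p = 39
So p = 39

Answer: 39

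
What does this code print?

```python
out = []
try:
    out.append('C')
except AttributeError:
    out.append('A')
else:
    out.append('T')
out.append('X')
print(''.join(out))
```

Execution trace: 'C' (try body, no exception) → 'T' (else) → 'X' (after the try/except). Output: CTX

Answer: CTX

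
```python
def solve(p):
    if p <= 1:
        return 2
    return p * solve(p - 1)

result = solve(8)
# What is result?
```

solve(8) = 8 * 7 * 6 * 5 * 4 * 3 * 2 * 2 = 80640

Answer: 80640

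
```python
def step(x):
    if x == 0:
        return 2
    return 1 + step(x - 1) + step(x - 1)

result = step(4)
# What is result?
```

step(x) = 1 + 2·step(x-1), step(0)=2. Closed form: (2+1)·2^4 - 1 = 47.

Answer: 47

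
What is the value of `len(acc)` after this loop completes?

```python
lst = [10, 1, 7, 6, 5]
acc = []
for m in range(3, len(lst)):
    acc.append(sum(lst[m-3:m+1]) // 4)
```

Number of 4-element averages
`acc` takes the values: [] → [6] → [6, 4]
So `len(acc)` = 2

Answer: 2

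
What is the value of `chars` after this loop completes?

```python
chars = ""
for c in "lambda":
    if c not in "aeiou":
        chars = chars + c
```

Remove vowels from 'lambda'
`chars` takes the values: "" → "l" → "lm" → "lmb" → "lmbd"

Answer: "lmbd"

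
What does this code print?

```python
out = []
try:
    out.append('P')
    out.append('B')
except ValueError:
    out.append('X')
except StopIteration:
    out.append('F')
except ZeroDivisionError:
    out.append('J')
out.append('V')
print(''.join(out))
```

Execution trace: 'P' (try body) → 'B' (try body, no exception) → 'V' (after the try/except). Output: PBV

Answer: PBV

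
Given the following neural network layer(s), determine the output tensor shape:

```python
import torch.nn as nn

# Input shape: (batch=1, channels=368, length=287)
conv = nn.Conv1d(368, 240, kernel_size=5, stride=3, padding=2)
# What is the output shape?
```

Input: (1, 368, 287) -> Output: (1, 240, 96)

Answer: (1, 240, 96)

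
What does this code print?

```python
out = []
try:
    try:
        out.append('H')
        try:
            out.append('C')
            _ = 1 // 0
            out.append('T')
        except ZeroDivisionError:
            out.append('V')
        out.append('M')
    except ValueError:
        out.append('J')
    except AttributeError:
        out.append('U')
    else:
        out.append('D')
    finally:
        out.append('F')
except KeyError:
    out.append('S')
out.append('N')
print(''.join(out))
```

Execution trace: 'H' (try body) → 'C' (inner try body) → 'V' (inner except ZeroDivisionError) → 'M' (try body, no exception) → 'D' (else) → 'F' (finally) → 'N' (after the try/except). Output: HCVMDFN

Answer: HCVMDFN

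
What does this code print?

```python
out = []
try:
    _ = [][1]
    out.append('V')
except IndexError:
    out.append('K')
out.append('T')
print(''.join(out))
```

Execution trace: 'K' (except IndexError) → 'T' (after the try/except). Output: KT

Answer: KT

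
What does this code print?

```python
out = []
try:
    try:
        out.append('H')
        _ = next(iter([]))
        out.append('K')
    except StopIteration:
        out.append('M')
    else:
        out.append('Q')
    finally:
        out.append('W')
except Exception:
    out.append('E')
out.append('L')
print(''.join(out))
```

Execution trace: 'H' (inner try body) → 'M' (inner except StopIteration) → 'W' (inner finally) → 'L' (after the try/except). Output: HMWL

Answer: HMWL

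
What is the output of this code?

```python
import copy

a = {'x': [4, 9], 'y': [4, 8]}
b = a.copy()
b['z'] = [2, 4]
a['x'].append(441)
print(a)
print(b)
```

Key concept: shallow copy of dict with mutable values.
Step by step:
`a = {'x': [4, 9], 'y': [4, 8]}` → a = {'x': [4, 9], 'y': [4, 8]}
`b = a.copy()` → b = {'x': [4, 9], 'y': [4, 8]}
`b['z'] = [2, 4]` → b = {'x': [4, 9], 'y': [4, 8], 'z': [2, 4]}
`a['x'].append(441)` → a = {'x': [4, 9, 441], 'y': [4, 8]}; b = {'x': [4, 9, 441], 'y': [4, 8], 'z': [2, 4]}
`print(a)` → prints {'x': [4, 9, 441], 'y': [4, 8]}
`print(b)` → prints {'x': [4, 9, 441], 'y': [4, 8], 'z': [2, 4]}

Answer:
{'x': [4, 9, 441], 'y': [4, 8]}
{'x': [4, 9, 441], 'y': [4, 8], 'z': [2, 4]}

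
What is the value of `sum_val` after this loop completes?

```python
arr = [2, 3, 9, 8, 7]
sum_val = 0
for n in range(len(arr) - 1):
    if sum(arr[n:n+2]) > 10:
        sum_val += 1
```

Count windows with sum > 10
`sum_val` takes the values: 0 → 1 → 2 → 3

Answer: 3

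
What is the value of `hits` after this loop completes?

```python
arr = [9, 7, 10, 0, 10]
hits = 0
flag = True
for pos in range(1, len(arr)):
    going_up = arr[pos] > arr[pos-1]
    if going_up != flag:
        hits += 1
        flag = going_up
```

Count direction changes in [9, 7, 10, 0, 10]
`hits` takes the values: 0 → 1 → 2 → 3 → 4

Answer: 4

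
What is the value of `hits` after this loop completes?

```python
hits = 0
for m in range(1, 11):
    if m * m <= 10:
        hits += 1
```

Count numbers where m² ≤ 10
`hits` takes the values: 0 → 1 → 2 → 3

Answer: 3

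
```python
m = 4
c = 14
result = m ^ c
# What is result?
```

Trace:
`m = 4` → m = 4
`c = 14` → c = 14
`result = m ^ c` → result = 10
So result = 10

Answer: 10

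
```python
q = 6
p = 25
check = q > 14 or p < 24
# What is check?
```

Trace:
`q = 6` → q = 6
`p = 25` → p = 25
`check = q > 14 or p < 24` → check = False
So check = False

Answer: False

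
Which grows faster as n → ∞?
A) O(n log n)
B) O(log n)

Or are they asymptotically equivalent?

O(n log n) vs O(log n): Higher order terms dominate.

Answer: A) O(n log n) grows faster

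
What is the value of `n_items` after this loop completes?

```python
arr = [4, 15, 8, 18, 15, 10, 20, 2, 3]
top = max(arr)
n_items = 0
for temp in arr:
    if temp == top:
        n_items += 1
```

Count of max value 20 in [4, 15, 8, 18, 15, 10, 20, 2, 3]
`n_items` takes the values: 0 → 1

Answer: 1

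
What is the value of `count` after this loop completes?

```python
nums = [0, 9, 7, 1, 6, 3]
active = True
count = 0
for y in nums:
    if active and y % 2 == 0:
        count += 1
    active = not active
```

Count even values at even positions
`count` takes the values: 0 → 1 → 2

Answer: 2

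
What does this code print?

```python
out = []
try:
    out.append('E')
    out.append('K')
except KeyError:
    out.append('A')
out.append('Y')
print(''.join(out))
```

Execution trace: 'E' (try body) → 'K' (try body, no exception) → 'Y' (after the try/except). Output: EKY

Answer: EKY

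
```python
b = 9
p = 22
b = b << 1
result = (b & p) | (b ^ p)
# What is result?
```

Trace:
`b = 9` → b = 9
`p = 22` → p = 22
`b = b << 1` → b = 18
`result = (b & p) | (b ^ p)` → result = 22
So result = 22

Answer: 22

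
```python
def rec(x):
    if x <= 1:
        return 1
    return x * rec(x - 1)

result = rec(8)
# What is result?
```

rec(8) = 8 * 7 * 6 * 5 * 4 * 3 * 2 * 1 = 40320

Answer: 40320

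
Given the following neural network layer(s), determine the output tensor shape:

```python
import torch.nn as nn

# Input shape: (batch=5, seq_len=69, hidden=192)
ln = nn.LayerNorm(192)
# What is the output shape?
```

Input: (5, 69, 192) -> Output: (5, 69, 192)

Answer: (5, 69, 192)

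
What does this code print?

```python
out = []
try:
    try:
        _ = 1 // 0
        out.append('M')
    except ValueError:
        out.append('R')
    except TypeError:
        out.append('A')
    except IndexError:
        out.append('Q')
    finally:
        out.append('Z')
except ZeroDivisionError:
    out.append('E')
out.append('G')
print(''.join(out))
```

Execution trace: 'Z' (finally) → 'E' (outer except ZeroDivisionError) → 'G' (after the try/except). Output: ZEG

Answer: ZEG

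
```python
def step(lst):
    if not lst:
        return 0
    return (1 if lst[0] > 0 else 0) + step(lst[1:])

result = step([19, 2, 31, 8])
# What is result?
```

Count of positive elements in [19, 2, 31, 8] = 4

Answer: 4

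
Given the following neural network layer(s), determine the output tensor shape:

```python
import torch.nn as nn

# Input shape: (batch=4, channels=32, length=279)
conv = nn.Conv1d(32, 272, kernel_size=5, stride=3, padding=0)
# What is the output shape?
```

Input: (4, 32, 279) -> Output: (4, 272, 92)

Answer: (4, 272, 92)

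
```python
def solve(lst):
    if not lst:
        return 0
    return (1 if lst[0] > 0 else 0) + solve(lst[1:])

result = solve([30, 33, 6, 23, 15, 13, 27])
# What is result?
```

Count of positive elements in [30, 33, 6, 23, 15, 13, 27] = 7

Answer: 7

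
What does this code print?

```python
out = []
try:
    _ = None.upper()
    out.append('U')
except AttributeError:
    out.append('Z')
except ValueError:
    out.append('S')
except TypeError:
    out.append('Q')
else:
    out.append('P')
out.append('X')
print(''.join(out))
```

Execution trace: 'Z' (except AttributeError) → 'X' (after the try/except). Output: ZX

Answer: ZX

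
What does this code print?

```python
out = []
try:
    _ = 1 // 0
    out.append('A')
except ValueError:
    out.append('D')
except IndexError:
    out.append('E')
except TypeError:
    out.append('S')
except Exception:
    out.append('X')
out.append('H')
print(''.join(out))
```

Execution trace: 'X' (except Exception) → 'H' (after the try/except). Output: XH

Answer: XH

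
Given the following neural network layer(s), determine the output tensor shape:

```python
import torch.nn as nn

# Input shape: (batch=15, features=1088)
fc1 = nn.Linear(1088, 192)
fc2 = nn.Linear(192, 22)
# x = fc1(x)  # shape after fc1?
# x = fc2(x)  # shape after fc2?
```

Input: (15, 1088) -> after fc1: (15, 192) -> Output: (15, 22)

Answer: (15, 22)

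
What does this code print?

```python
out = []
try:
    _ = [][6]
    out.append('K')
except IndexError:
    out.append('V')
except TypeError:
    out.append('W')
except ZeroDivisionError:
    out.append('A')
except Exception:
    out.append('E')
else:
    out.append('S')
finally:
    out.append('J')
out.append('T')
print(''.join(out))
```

Execution trace: 'V' (except IndexError) → 'J' (finally) → 'T' (after the try/except). Output: VJT

Answer: VJT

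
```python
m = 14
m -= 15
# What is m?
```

Trace:
`m = 14` → m = 14
`m -= 15` → m = -1
So m = -1

Answer: -1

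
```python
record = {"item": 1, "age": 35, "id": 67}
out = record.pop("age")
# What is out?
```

Trace:
`record = {"item": 1, "age": 35, "id": 67}` → record = {'item': 1, 'age': 35, 'id': 67}
`out = record.pop("age")` → record = {'item': 1, 'id': 67}; out = 35
So out = 35

Answer: 35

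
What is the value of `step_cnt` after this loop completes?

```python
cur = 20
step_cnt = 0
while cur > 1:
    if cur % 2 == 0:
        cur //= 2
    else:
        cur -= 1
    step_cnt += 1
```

Steps to reduce 20 to 1
`step_cnt` takes the values: 0 → 1 → 2 → 3 → 4 → 5

Answer: 5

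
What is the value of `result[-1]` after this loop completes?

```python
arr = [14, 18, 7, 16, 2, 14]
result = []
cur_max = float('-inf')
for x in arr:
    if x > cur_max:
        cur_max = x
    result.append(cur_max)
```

Running max ends at 18
`result` takes the values: [] → [14] → [14, 18] → [14, 18, 18] → [14, 18, 18, 18] → [14, 18, 18, 18, 18] → [14, 18, 18, 18, 18, 18]
So `result[-1]` = 18

Answer: 18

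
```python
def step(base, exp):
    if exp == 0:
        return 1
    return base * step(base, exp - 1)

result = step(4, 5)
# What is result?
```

step(4, 5) = 4 * 4 * 4 * 4 * 4 = 1024

Answer: 1024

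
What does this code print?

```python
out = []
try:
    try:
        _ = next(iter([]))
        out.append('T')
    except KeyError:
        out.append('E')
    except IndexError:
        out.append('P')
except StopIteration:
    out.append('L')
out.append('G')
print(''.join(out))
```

Execution trace: 'L' (outer except StopIteration) → 'G' (after the try/except). Output: LG

Answer: LG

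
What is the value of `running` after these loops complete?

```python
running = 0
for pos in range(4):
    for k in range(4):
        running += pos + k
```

Sum of all pos+k for pos,k in 4x4
`running` takes the values: 0 → 1 → 3 → 6 → 7 → 9 → 12 → 16 → 18 → 21 → 25 → 30 → 33 → 37 → 42 → 48

Answer: 48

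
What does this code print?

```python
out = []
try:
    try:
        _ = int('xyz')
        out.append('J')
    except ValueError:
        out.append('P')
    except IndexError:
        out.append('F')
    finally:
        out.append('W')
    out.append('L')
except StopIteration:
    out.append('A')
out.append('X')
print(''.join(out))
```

Execution trace: 'P' (inner except ValueError) → 'W' (inner finally) → 'L' (try body, no exception) → 'X' (after the try/except). Output: PWLX

Answer: PWLX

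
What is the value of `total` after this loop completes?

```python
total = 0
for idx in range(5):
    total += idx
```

Sum of 0 to 4 = 10
`total` takes the values: 0 → 1 → 3 → 6 → 10

Answer: 10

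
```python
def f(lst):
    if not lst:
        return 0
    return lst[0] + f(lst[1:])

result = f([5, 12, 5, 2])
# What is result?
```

5 + 12 + 5 + 2 + 0 = 24

Answer: 24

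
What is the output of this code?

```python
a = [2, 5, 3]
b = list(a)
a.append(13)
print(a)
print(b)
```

Key concept: list() constructor creates copy.
Step by step:
`a = [2, 5, 3]` → a = [2, 5, 3]
`b = list(a)` → b = [2, 5, 3]
`a.append(13)` → a = [2, 5, 3, 13]
`print(a)` → prints [2, 5, 3, 13]
`print(b)` → prints [2, 5, 3]

Answer:
[2, 5, 3, 13]
[2, 5, 3]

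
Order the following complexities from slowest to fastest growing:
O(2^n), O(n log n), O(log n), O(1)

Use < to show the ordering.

Ordered by growth rate: O(1) < O(log n) < O(n log n) < O(2^n)

Answer: O(1) < O(log n) < O(n log n) < O(2^n)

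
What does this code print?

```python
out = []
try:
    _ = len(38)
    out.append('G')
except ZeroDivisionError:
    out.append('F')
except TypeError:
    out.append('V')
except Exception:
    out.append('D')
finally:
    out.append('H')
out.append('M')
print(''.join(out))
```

Execution trace: 'V' (except TypeError) → 'H' (finally) → 'M' (after the try/except). Output: VHM

Answer: VHM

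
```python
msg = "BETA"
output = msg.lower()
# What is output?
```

Trace:
`msg = "BETA"` → msg = 'BETA'
`output = msg.lower()` → output = 'beta'
So output = 'beta'

Answer: 'beta'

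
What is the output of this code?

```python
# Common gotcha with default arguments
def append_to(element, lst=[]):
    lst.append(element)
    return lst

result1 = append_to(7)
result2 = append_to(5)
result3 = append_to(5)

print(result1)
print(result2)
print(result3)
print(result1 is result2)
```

Key concept: mutable default argument gotcha.
Step by step:
`result1 = append_to(7)` → result1 = [7]
`result2 = append_to(5)` → result1 = [7, 5] (same object as result2); result2 = [7, 5] (same object as result1)
`result3 = append_to(5)` → result1 = [7, 5, 5] (same object as result2, result3); result2 = [7, 5, 5] (same object as result1, result3); result3 = [7, 5, 5] (same object as result1, result2)
`print(result1)` → prints [7, 5, 5]
`print(result2)` → prints [7, 5, 5]
`print(result3)` → prints [7, 5, 5]
`print(result1 is result2)` → prints True

Answer:
[7, 5, 5]
[7, 5, 5]
[7, 5, 5]
True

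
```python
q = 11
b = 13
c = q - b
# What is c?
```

Trace:
`q = 11` → q = 11
`b = 13` → b = 13
`c = q - b` → c = -2
So c = -2

Answer: -2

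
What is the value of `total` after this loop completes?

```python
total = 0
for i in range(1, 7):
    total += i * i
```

Sum of squares 1² to 6² = 91
`total` takes the values: 0 → 1 → 5 → 14 → 30 → 55 → 91

Answer: 91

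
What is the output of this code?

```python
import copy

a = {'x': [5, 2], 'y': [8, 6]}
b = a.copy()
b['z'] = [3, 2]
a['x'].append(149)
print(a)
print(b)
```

Key concept: shallow copy of dict with mutable values.
Step by step:
`a = {'x': [5, 2], 'y': [8, 6]}` → a = {'x': [5, 2], 'y': [8, 6]}
`b = a.copy()` → b = {'x': [5, 2], 'y': [8, 6]}
`b['z'] = [3, 2]` → b = {'x': [5, 2], 'y': [8, 6], 'z': [3, 2]}
`a['x'].append(149)` → a = {'x': [5, 2, 149], 'y': [8, 6]}; b = {'x': [5, 2, 149], 'y': [8, 6], 'z': [3, 2]}
`print(a)` → prints {'x': [5, 2, 149], 'y': [8, 6]}
`print(b)` → prints {'x': [5, 2, 149], 'y': [8, 6], 'z': [3, 2]}

Answer:
{'x': [5, 2, 149], 'y': [8, 6]}
{'x': [5, 2, 149], 'y': [8, 6], 'z': [3, 2]}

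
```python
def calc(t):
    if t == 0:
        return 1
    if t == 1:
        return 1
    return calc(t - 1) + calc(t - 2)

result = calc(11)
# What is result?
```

Build up from base cases: calc(0)=1, calc(1)=1, calc(2)=2, calc(3)=3, calc(4)=5, calc(5)=8, calc(6)=13, ..., calc(11)=144

Answer: 144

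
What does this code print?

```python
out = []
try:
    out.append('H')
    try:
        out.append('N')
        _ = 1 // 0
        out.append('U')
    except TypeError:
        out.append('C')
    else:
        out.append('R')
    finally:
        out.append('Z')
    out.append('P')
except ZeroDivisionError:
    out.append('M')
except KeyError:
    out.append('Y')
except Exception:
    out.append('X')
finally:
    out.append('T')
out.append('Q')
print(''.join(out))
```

Execution trace: 'H' (try body) → 'N' (inner try body) → 'Z' (inner finally) → 'M' (except ZeroDivisionError) → 'T' (finally) → 'Q' (after the try/except). Output: HNZMTQ

Answer: HNZMTQ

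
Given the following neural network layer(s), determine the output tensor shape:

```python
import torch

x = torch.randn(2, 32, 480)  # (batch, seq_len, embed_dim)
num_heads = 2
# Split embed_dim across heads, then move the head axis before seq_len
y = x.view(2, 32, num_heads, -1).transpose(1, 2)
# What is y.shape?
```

Input: (2, 32, 480) -> head_dim = 480 // 2 = 240; after view: (2, 32, 2, 240) -> after transpose(1, 2): (2, 2, 32, 240) -> Output: (2, 2, 32, 240)

Answer: (2, 2, 32, 240)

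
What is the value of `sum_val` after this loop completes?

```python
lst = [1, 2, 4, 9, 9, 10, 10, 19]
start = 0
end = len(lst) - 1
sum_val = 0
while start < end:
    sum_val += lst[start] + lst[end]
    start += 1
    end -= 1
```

Sum of pairs from ends
`sum_val` takes the values: 0 → 20 → 32 → 46 → 64

Answer: 64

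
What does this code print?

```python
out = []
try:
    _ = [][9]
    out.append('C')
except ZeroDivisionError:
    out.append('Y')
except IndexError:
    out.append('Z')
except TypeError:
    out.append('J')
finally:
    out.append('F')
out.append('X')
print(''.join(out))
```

Execution trace: 'Z' (except IndexError) → 'F' (finally) → 'X' (after the try/except). Output: ZFX

Answer: ZFX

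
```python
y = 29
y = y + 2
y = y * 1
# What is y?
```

Trace:
`y = 29` → y = 29
`y = y + 2` → y = 31
`y = y * 1` → y = 31
So y = 31

Answer: 31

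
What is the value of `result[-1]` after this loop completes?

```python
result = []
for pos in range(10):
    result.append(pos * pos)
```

Last element of squares 0 to 9
`result` takes the values: [] → [0] → [0, 1] → [0, 1, 4] → [0, 1, 4, 9] → [0, 1, 4, 9, 16] → [0, 1, 4, 9, 16, 25] → [0, 1, 4, 9, 16, 25, 36] → [0, 1, 4, 9, 16, 25, 36, 49] → [0, 1, 4, 9, 16, 25, 36, 49, 64] → [0, 1, 4, 9, 16, 25, 36, 49, 64, 81]
So `result[-1]` = 81

Answer: 81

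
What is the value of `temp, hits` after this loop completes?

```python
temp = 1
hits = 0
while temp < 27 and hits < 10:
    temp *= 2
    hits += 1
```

Double until >= 27 or 10 iterations
`temp, hits` takes the values: (1, 0) → (2, 0) → (2, 1) → (4, 1) → (4, 2) → (8, 2) → (8, 3) → (16, 3) → (16, 4) → (32, 4) → (32, 5)

Answer: 32, 5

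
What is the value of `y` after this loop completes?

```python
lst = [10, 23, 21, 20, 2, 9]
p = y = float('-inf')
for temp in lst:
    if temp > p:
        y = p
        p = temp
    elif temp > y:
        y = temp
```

Second largest (with repeats) in [10, 23, 21, 20, 2, 9]
`y` takes the values: -inf → 10 → 21

Answer: 21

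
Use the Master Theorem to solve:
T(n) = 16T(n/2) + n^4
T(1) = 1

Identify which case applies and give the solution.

a=16, b=2, f(n)=n^4. log_2(16) = 4. Since c=4 = 4, Case 2 applies: T(n) = Θ(n^log_b(a) · log n) = O(n^4 log n).

Answer: O(n^4 log n) - Case 2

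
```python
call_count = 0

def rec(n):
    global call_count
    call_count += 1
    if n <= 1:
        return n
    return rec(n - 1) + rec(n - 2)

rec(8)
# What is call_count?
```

Calls(n) = 1 + Calls(n-1) + Calls(n-2); Calls(0)=Calls(1)=1. For n=8 this gives 67.

Answer: 67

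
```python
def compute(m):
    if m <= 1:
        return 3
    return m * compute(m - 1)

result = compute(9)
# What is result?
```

compute(9) = 9 * 8 * 7 * 6 * 5 * 4 * 3 * 2 * 3 = 1088640

Answer: 1088640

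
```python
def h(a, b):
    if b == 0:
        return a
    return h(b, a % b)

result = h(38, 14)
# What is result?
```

h(38, 14) -> h(14, 10) -> h(10, 4) -> h(4, 2) -> h(2, 0) -> 2

Answer: 2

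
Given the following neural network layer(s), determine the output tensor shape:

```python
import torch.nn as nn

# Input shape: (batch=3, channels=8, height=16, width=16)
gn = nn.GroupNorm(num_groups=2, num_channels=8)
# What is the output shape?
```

Input: (3, 8, 16, 16) -> Output: (3, 8, 16, 16)

Answer: (3, 8, 16, 16)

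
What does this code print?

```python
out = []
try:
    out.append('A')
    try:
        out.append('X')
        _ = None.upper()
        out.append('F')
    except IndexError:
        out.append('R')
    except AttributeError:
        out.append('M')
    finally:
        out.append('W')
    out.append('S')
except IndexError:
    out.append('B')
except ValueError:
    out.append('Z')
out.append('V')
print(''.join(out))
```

Execution trace: 'A' (try body) → 'X' (inner try body) → 'M' (inner except AttributeError) → 'W' (inner finally) → 'S' (try body, no exception) → 'V' (after the try/except). Output: AXMWSV

Answer: AXMWSV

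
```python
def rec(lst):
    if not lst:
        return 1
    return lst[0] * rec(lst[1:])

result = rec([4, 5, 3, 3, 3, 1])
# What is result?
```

Product over [4, 5, 3, 3, 3, 1] = 4 * 5 * 3 * 3 * 3 * 1 = 540

Answer: 540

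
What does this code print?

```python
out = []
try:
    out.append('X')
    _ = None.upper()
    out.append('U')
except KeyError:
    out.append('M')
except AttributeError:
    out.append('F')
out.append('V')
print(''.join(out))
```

Execution trace: 'X' (try body) → 'F' (except AttributeError) → 'V' (after the try/except). Output: XFV

Answer: XFV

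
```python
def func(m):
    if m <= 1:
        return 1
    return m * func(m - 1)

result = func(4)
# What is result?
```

func(4) = 4 * 3 * 2 * 1 = 24

Answer: 24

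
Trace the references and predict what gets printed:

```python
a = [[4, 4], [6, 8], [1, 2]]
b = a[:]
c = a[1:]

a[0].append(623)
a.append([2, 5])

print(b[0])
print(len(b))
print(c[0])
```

Key concept: slice with nested mutation.
Step by step:
`a = [[4, 4], [6, 8], [1, 2]]` → a = [[4, 4], [6, 8], [1, 2]]
`b = a[:]` → b = [[4, 4], [6, 8], [1, 2]]
`c = a[1:]` → c = [[6, 8], [1, 2]]
`a[0].append(623)` → a = [[4, 4, 623], [6, 8], [1, 2]]; b = [[4, 4, 623], [6, 8], [1, 2]]
`a.append([2, 5])` → a = [[4, 4, 623], [6, 8], [1, 2], [2, 5]]
`print(b[0])` → prints [4, 4, 623]
`print(len(b))` → prints 3
`print(c[0])` → prints [6, 8]

Answer:
[4, 4, 623]
3
[6, 8]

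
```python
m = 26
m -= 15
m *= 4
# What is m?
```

Trace:
`m = 26` → m = 26
`m -= 15` → m = 11
`m *= 4` → m = 44
So m = 44

Answer: 44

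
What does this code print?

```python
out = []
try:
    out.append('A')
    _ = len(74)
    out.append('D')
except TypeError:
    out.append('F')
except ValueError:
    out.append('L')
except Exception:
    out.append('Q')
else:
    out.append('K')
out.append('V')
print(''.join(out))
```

Execution trace: 'A' (try body) → 'F' (except TypeError) → 'V' (after the try/except). Output: AFV

Answer: AFV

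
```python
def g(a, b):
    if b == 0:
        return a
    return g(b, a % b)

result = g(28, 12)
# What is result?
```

g(28, 12) -> g(12, 4) -> g(4, 0) -> 4

Answer: 4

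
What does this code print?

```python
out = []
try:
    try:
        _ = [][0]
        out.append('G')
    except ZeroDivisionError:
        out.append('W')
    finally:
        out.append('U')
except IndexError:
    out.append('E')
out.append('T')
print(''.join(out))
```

Execution trace: 'U' (inner finally) → 'E' (outer except IndexError) → 'T' (after the try/except). Output: UET

Answer: UET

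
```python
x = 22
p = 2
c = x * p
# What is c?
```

Trace:
`x = 22` → x = 22
`p = 2` → p = 2
`c = x * p` → c = 44
So c = 44

Answer: 44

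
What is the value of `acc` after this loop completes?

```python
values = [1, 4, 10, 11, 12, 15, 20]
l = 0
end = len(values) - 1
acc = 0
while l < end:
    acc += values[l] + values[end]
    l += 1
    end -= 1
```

Sum of pairs from ends
`acc` takes the values: 0 → 21 → 40 → 62

Answer: 62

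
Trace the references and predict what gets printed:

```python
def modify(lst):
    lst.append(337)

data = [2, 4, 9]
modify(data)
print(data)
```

Key concept: function modifies passed list.
Step by step:
`data = [2, 4, 9]` → data = [2, 4, 9]
`modify(data)` → data = [2, 4, 9, 337]
`print(data)` → prints [2, 4, 9, 337]

Answer: [2, 4, 9, 337]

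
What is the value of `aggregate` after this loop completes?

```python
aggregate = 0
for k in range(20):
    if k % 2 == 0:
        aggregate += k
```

Sum of even numbers 0 to 19
`aggregate` takes the values: 0 → 2 → 6 → 12 → 20 → 30 → 42 → 56 → 72 → 90

Answer: 90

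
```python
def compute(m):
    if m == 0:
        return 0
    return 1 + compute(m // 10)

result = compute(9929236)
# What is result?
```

Count of digits of 9929236: 7

Answer: 7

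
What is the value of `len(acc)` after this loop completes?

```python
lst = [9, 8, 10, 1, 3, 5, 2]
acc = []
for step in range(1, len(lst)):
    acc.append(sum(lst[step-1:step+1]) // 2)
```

Number of 2-element averages
`acc` takes the values: [] → [8] → [8, 9] → [8, 9, 5] → [8, 9, 5, 2] → [8, 9, 5, 2, 4] → [8, 9, 5, 2, 4, 3]
So `len(acc)` = 6

Answer: 6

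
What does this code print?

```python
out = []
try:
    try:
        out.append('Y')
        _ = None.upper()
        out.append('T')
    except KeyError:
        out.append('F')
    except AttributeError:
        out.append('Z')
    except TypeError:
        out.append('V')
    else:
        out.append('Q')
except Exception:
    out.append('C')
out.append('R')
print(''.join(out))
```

Execution trace: 'Y' (inner try body) → 'Z' (inner except AttributeError) → 'R' (after the try/except). Output: YZR

Answer: YZR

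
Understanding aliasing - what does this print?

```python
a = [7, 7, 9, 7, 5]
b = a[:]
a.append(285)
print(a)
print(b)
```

Key concept: slice [:] creates copy.
Step by step:
`a = [7, 7, 9, 7, 5]` → a = [7, 7, 9, 7, 5]
`b = a[:]` → b = [7, 7, 9, 7, 5]
`a.append(285)` → a = [7, 7, 9, 7, 5, 285]
`print(a)` → prints [7, 7, 9, 7, 5, 285]
`print(b)` → prints [7, 7, 9, 7, 5]

Answer:
[7, 7, 9, 7, 5, 285]
[7, 7, 9, 7, 5]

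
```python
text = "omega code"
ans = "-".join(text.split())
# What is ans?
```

Trace:
`text = "omega code"` → text = 'omega code'
`ans = "-".join(text.split())` → ans = 'omega-code'
So ans = 'omega-code'

Answer: 'omega-code'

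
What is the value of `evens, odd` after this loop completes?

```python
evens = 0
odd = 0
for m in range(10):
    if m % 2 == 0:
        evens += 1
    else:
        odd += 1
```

Count evens and odds in range(10)
`evens, odd` takes the values: (0, 0) → (1, 0) → (1, 1) → (2, 1) → (2, 2) → (3, 2) → (3, 3) → (4, 3) → (4, 4) → (5, 4) → (5, 5)

Answer: 5, 5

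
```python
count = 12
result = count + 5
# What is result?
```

Trace:
`count = 12` → count = 12
`result = count + 5` → result = 17
So result = 17

Answer: 17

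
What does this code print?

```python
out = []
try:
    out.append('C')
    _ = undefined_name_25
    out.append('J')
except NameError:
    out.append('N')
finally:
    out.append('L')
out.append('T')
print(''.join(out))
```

Execution trace: 'C' (try body) → 'N' (except NameError) → 'L' (finally) → 'T' (after the try/except). Output: CNLT

Answer: CNLT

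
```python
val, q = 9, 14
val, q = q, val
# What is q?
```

Trace:
`val, q = 9, 14` → val = 9; q = 14
`val, q = q, val` → val = 14; q = 9
So q = 9

Answer: 9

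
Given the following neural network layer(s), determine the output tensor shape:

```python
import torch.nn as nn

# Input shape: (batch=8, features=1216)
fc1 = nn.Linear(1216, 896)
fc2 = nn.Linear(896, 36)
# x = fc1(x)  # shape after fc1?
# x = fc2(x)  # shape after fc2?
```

Input: (8, 1216) -> after fc1: (8, 896) -> Output: (8, 36)

Answer: (8, 36)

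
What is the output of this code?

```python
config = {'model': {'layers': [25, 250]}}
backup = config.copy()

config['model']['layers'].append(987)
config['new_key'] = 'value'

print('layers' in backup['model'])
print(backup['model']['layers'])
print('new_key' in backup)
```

Key concept: shallow copy gotcha with nested dict.
Step by step:
`config = {'model': {'layers': [25, 250]}}` → config = {'model': {'layers': [25, 250]}}
`backup = config.copy()` → backup = {'model': {'layers': [25, 250]}}
`config['model']['layers'].append(987)` → config = {'model': {'layers': [25, 250, 987]}}; backup = {'model': {'layers': [25, 250, 987]}}
`config['new_key'] = 'value'` → config = {'model': {'layers': [25, 250, 987]}, 'new_key': 'value'}
`print('layers' in backup['model'])` → prints True
`print(backup['model']['layers'])` → prints [25, 250, 987]
`print('new_key' in backup)` → prints False

Answer:
True
[25, 250, 987]
False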